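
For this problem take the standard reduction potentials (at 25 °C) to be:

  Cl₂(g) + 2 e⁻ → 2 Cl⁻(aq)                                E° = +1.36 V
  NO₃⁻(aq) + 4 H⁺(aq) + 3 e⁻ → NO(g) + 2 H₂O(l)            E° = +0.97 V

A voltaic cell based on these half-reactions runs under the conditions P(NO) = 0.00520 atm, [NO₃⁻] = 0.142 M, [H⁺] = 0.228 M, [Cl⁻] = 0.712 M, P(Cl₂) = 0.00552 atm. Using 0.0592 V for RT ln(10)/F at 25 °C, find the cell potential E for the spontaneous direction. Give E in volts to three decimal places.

Cl₂/Cl⁻ is the cathode (higher E°), NO₃⁻/NO the anode: E°cell = +1.36 − (+0.97) = +0.39 V, n = 6.
Overall: 3 Cl₂(g) + 2 NO(g) + 4 H₂O(l) → 6 Cl⁻(aq) + 2 NO₃⁻(aq) + 8 H⁺(aq)
Q = [Cl⁻]^6·[NO₃⁻]^2·[H⁺]^8 / (P(Cl₂)^3·P(NO)^2); log Q = 3.625.
E = E° − (0.0592/n) log Q = +0.39 − (0.0592/6)(3.625) = +0.354 V.

+0.354 V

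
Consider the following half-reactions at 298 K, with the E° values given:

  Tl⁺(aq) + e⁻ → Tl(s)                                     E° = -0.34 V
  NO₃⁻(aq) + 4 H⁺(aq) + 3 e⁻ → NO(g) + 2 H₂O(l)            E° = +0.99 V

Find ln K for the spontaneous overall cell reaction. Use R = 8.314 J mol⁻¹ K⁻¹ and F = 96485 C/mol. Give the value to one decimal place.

Cathode: NO₃⁻/NO; anode: Tl⁺/Tl. E°cell = (+0.99) − (-0.34) = +1.33 V, with n = 3.
ΔG° = −nFE° = −RT ln K, so ln K = nFE°/(RT) = (3)(96485)(+1.33) / ((8.314)(298)) = 155.384.

155.4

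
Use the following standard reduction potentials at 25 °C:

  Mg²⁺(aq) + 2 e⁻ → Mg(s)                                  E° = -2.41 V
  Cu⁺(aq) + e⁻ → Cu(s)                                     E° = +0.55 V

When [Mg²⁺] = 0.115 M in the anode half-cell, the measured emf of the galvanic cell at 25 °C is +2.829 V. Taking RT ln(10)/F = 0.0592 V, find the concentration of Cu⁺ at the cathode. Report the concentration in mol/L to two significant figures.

Cu⁺/Cu is the cathode, Mg²⁺/Mg the anode: E°cell = +2.96 V, n = 2.
Overall reaction: 2 Cu⁺(aq) + Mg(s) → 2 Cu(s) + Mg²⁺(aq); Q = [Mg²⁺]^1/[Cu⁺]^2.
From E = E° − (0.0592/n) log Q: log Q = (E° − E)·n/0.0592 = (+2.96 − (+2.829))·2/0.0592 = 4.4257.
So 2·log[Cu⁺] = 1·log(0.115) − log Q = -0.9393 − (4.4257) = -5.3650; log[Cu⁺] = -5.3650 / 2 = -2.6825; [Cu⁺] = 10^(-2.6825) ≈ 0.0021 M.

0.0021 M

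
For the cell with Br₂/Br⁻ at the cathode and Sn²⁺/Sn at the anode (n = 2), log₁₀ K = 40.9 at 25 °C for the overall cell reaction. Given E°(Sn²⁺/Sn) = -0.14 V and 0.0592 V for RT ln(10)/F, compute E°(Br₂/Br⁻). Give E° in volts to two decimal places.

+1.07 V

E°cell = (0.0592/n)·log K = (0.0592/2)(40.9) = +1.211 V.
Since Br₂/Br⁻ is the cathode and Sn²⁺/Sn the anode, E°cell = E°(Br₂/Br⁻) − E°(Sn²⁺/Sn).
So E°(Br₂/Br⁻) = E°cell + E°(Sn²⁺/Sn) = +1.211 + (-0.14) = +1.07 V.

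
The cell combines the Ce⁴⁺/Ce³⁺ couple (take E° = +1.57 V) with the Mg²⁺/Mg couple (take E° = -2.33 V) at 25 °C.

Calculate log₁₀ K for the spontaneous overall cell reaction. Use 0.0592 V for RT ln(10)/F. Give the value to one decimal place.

131.8

Cathode: Ce⁴⁺/Ce³⁺; anode: Mg²⁺/Mg. E°cell = +3.90 V, n = 2.
log K = nE°cell / 0.0592 = (2)(+3.90) / 0.0592 = 131.8.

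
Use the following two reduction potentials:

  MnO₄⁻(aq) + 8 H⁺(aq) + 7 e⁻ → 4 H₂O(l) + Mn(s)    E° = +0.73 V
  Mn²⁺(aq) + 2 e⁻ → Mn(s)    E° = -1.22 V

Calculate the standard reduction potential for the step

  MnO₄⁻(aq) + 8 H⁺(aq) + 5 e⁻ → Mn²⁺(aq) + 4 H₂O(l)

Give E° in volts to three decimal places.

Sequential free energies add, so n₃E°₃ = n₁E°₁ + n₂E°₂.
With n₃ = 7, and the known step contributing 2×(-1.22) V, the unknown satisfies 5·E° = 7×(+0.73) − 2×(-1.22) = +7.550.
E° = +7.550 / 5 = +1.510 V.

+1.510 V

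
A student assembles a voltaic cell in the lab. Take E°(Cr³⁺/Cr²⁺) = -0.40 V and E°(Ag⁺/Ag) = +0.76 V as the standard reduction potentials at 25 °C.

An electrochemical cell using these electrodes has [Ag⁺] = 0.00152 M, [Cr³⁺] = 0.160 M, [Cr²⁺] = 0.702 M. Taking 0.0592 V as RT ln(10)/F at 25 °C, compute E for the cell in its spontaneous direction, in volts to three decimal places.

Ag⁺/Ag is the cathode (higher E°), Cr³⁺/Cr²⁺ the anode: E°cell = +0.76 − (-0.40) = +1.16 V, n = 1.
Overall: Ag⁺(aq) + Cr²⁺(aq) → Ag(s) + Cr³⁺(aq)
Q = [Cr³⁺] / ([Ag⁺]·[Cr²⁺]); log Q = 2.176.
E = E° − (0.0592/n) log Q = +1.16 − (0.0592/1)(2.176) = +1.031 V.

+1.031 V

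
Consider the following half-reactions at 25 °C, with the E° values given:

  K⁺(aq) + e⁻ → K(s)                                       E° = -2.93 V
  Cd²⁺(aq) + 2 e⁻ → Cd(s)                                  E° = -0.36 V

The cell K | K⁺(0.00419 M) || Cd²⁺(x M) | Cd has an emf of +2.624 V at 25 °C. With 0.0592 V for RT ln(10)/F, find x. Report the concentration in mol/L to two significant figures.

0.0012 M

Cd²⁺/Cd is the cathode, K⁺/K the anode: E°cell = +2.57 V, n = 2.
Overall reaction: Cd²⁺(aq) + 2 K(s) → Cd(s) + 2 K⁺(aq); Q = [K⁺]^2/[Cd²⁺]^1.
From E = E° − (0.0592/n) log Q: log Q = (E° − E)·n/0.0592 = (+2.57 − (+2.624))·2/0.0592 = -1.8243.
So 1·log[Cd²⁺] = 2·log(0.00419) − log Q = -4.7556 − (-1.8243) = -2.9313; [Cd²⁺] = 10^(-2.9313) ≈ 0.0012 M.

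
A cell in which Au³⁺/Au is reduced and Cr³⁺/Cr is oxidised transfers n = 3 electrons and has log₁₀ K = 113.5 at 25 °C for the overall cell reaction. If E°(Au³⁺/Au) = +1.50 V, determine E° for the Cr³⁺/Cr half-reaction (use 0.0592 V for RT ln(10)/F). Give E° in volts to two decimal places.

E°cell = (0.0592/n)·log K = (0.0592/3)(113.5) = +2.240 V.
Since Au³⁺/Au is the cathode and Cr³⁺/Cr the anode, E°cell = E°(Au³⁺/Au) − E°(Cr³⁺/Cr).
So E°(Cr³⁺/Cr) = E°(Au³⁺/Au) − E°cell = (+1.50) − (+2.240) = -0.74 V.

-0.74 V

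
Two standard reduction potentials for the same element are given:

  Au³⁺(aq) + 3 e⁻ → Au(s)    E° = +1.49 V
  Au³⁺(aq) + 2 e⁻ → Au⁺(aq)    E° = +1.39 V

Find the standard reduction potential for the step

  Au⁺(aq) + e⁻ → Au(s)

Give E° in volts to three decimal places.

+1.690 V

Sequential free energies add, so n₃E°₃ = n₁E°₁ + n₂E°₂.
With n₃ = 3, and the known step contributing 2×(+1.39) V, the unknown satisfies 1·E° = 3×(+1.49) − 2×(+1.39) = +1.690.
E° = +1.690 / 1 = +1.690 V.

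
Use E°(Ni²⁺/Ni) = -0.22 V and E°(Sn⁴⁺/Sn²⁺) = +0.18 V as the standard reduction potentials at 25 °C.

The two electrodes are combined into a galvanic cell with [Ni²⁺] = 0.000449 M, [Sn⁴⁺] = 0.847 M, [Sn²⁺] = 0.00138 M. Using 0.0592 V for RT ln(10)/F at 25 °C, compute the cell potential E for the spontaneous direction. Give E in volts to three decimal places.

+0.582 V

Sn⁴⁺/Sn²⁺ is the cathode (higher E°), Ni²⁺/Ni the anode: E°cell = +0.18 − (-0.22) = +0.40 V, n = 2.
Overall: Sn⁴⁺(aq) + Ni(s) → Sn²⁺(aq) + Ni²⁺(aq)
Q = [Sn²⁺]·[Ni²⁺] / ([Sn⁴⁺]); log Q = -6.136.
E = E° − (0.0592/n) log Q = +0.40 − (0.0592/2)(-6.136) = +0.582 V.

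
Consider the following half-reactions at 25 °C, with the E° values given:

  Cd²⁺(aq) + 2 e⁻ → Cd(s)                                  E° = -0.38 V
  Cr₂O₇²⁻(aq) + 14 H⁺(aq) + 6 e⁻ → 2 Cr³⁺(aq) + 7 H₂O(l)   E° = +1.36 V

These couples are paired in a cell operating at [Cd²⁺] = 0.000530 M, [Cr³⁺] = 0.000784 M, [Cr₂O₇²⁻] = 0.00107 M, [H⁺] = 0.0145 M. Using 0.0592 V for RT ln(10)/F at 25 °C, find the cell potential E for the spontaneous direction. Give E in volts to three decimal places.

Cr₂O₇²⁻/Cr³⁺ is the cathode (higher E°), Cd²⁺/Cd the anode: E°cell = +1.36 − (-0.38) = +1.74 V, n = 6.
Overall: Cr₂O₇²⁻(aq) + 14 H⁺(aq) + 3 Cd(s) → 2 Cr³⁺(aq) + 7 H₂O(l) + 3 Cd²⁺(aq)
Q = [Cr³⁺]^2·[Cd²⁺]^3 / ([Cr₂O₇²⁻]·[H⁺]^14); log Q = 12.673.
E = E° − (0.0592/n) log Q = +1.74 − (0.0592/6)(12.673) = +1.615 V.

+1.615 V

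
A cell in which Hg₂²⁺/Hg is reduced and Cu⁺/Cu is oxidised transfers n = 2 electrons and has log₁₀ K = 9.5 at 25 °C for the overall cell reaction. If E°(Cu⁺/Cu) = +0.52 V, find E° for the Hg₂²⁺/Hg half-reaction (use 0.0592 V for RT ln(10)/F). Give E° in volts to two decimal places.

E°cell = (0.0592/n)·log K = (0.0592/2)(9.5) = +0.281 V.
Since Hg₂²⁺/Hg is the cathode and Cu⁺/Cu the anode, E°cell = E°(Hg₂²⁺/Hg) − E°(Cu⁺/Cu).
So E°(Hg₂²⁺/Hg) = E°cell + E°(Cu⁺/Cu) = +0.281 + (+0.52) = +0.80 V.

+0.80 V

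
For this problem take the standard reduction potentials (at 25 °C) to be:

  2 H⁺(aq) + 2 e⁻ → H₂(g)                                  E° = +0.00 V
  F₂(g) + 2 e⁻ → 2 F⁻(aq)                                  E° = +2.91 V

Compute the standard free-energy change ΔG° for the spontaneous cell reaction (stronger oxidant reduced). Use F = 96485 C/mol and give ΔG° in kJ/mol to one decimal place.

-561.5 kJ/mol

F₂/F⁻ (E° = +2.91 V) is the cathode; H⁺/H₂ (E° = +0.00 V) is the anode, so E°cell = +2.91 V.
Balancing electrons gives n = 2 (lcm of 2 and 2).
ΔG° = −nFE° = −(2)(96485)(+2.91) = -561,543 J = -561.5 kJ/mol.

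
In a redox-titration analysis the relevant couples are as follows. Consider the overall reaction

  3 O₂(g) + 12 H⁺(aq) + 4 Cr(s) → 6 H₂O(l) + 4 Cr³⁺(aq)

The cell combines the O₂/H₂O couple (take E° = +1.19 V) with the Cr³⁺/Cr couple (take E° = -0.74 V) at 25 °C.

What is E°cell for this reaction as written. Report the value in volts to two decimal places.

+1.93 V

The O₂/H₂O couple has the higher reduction potential, so it is the cathode; Cr³⁺/Cr is oxidised at the anode.
E°cell = E°(cathode) − E°(anode) = (+1.19) − (-0.74) = +1.93 V.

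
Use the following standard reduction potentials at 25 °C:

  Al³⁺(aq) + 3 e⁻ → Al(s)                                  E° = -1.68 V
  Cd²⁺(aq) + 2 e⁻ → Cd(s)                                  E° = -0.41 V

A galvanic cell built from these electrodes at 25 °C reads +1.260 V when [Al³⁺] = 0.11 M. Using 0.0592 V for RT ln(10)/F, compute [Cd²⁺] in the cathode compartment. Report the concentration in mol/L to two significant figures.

0.11 M

Cd²⁺/Cd is the cathode, Al³⁺/Al the anode: E°cell = +1.27 V, n = 6.
Overall reaction: 3 Cd²⁺(aq) + 2 Al(s) → 3 Cd(s) + 2 Al³⁺(aq); Q = [Al³⁺]^2/[Cd²⁺]^3.
From E = E° − (0.0592/n) log Q: log Q = (E° − E)·n/0.0592 = (+1.27 − (+1.260))·6/0.0592 = 1.0135.
So 3·log[Cd²⁺] = 2·log(0.11) − log Q = -1.9172 − (1.0135) = -2.9307; log[Cd²⁺] = -2.9307 / 3 = -0.9769; [Cd²⁺] = 10^(-0.9769) ≈ 0.11 M.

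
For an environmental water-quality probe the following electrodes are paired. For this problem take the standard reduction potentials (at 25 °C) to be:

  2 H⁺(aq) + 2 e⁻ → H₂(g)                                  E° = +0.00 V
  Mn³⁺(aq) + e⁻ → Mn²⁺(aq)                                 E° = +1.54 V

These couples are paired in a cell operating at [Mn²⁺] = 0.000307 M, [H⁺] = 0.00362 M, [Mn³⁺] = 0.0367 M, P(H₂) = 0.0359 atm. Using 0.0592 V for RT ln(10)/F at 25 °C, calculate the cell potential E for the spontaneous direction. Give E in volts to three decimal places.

+1.765 V

Mn³⁺/Mn²⁺ is the cathode (higher E°), H⁺/H₂ the anode: E°cell = +1.54 − (+0.00) = +1.54 V, n = 2.
Overall: 2 Mn³⁺(aq) + H₂(g) → 2 Mn²⁺(aq) + 2 H⁺(aq)
Q = [Mn²⁺]^2·[H⁺]^2 / ([Mn³⁺]^2·P(H₂)); log Q = -7.593.
E = E° − (0.0592/n) log Q = +1.54 − (0.0592/2)(-7.593) = +1.765 V.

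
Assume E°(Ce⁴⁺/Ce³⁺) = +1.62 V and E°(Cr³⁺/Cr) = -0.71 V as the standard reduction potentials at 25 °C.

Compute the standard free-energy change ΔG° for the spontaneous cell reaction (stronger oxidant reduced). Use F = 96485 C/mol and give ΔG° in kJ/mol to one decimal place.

Ce⁴⁺/Ce³⁺ (E° = +1.62 V) is the cathode; Cr³⁺/Cr (E° = -0.71 V) is the anode, so E°cell = +2.33 V.
Balancing electrons gives n = 3 (lcm of 1 and 3).
ΔG° = −nFE° = −(3)(96485)(+2.33) = -674,430 J = -674.4 kJ/mol.

-674.4 kJ/mol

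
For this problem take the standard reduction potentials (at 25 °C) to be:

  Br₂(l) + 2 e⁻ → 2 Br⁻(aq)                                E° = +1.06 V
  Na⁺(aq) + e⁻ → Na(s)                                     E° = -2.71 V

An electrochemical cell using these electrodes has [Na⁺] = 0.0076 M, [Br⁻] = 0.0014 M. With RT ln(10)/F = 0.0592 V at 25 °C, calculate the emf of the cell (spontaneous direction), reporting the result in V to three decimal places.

Br₂/Br⁻ is the cathode (higher E°), Na⁺/Na the anode: E°cell = +1.06 − (-2.71) = +3.77 V, n = 2.
Overall: Br₂(l) + 2 Na(s) → 2 Br⁻(aq) + 2 Na⁺(aq)
Q = [Br⁻]^2·[Na⁺]^2; log Q = -9.946.
E = E° − (0.0592/n) log Q = +3.77 − (0.0592/2)(-9.946) = +4.064 V.

+4.064 V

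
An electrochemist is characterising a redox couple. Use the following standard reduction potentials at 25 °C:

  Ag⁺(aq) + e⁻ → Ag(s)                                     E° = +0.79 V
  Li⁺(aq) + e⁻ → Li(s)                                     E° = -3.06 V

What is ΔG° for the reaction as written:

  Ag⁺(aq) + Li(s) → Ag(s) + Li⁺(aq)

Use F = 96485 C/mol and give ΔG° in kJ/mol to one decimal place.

As written, Ag⁺/Ag is reduced (cathode) and Li⁺/Li is oxidised (anode), so E°cell = (+0.79) − (-3.06) = +3.85 V.
Balancing electrons gives n = 1.
ΔG° = −nFE° = −(1)(96485)(+3.85) = -371,467 J = -371.5 kJ/mol.

-371.5 kJ/mol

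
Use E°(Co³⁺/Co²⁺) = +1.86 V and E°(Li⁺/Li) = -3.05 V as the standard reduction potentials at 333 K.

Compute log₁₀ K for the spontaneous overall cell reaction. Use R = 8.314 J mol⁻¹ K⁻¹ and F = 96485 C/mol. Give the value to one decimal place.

Cathode: Co³⁺/Co²⁺; anode: Li⁺/Li. E°cell = (+1.86) − (-3.05) = +4.91 V, with n = 1.
ΔG° = −nFE° = −RT ln K, so ln K = nFE°/(RT) = (1)(96485)(+4.91) / ((8.314)(333)) = 171.115.
log₁₀ K = 171.115 / ln 10 = 74.3.

74.3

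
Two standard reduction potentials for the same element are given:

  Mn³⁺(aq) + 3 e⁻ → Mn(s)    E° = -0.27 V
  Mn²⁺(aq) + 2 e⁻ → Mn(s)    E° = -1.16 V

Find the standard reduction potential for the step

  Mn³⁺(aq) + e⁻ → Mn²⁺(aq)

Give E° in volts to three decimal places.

Sequential free energies add, so n₃E°₃ = n₁E°₁ + n₂E°₂.
With n₃ = 3, and the known step contributing 2×(-1.16) V, the unknown satisfies 1·E° = 3×(-0.27) − 2×(-1.16) = +1.510.
E° = +1.510 / 1 = +1.510 V.

+1.510 V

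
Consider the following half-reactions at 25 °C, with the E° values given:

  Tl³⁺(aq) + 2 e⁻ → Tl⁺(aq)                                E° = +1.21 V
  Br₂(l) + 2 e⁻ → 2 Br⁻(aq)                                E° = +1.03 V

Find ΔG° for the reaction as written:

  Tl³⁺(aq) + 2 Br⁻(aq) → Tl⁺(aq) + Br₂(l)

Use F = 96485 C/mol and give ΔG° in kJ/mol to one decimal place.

As written, Tl³⁺/Tl⁺ is reduced (cathode) and Br₂/Br⁻ is oxidised (anode), so E°cell = (+1.21) − (+1.03) = +0.18 V.
Balancing electrons gives n = 2.
ΔG° = −nFE° = −(2)(96485)(+0.18) = -34,735 J = -34.7 kJ/mol.

-34.7 kJ/mol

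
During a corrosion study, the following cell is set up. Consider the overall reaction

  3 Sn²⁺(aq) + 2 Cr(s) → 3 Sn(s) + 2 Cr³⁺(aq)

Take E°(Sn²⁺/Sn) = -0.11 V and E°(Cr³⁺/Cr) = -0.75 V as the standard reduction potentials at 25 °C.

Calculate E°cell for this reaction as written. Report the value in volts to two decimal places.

+0.64 V

The Sn²⁺/Sn couple has the higher reduction potential, so it is the cathode; Cr³⁺/Cr is oxidised at the anode.
E°cell = E°(cathode) − E°(anode) = (-0.11) − (-0.75) = +0.64 V.
Since E°cell > 0, the reaction is spontaneous under standard conditions.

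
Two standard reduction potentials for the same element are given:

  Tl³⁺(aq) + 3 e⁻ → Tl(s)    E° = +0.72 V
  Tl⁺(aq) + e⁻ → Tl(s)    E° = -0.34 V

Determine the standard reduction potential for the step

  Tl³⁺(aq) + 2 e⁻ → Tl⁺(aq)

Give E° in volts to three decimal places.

Sequential free energies add, so n₃E°₃ = n₁E°₁ + n₂E°₂.
With n₃ = 3, and the known step contributing 1×(-0.34) V, the unknown satisfies 2·E° = 3×(+0.72) − 1×(-0.34) = +2.500.
E° = +2.500 / 2 = +1.250 V.

+1.250 V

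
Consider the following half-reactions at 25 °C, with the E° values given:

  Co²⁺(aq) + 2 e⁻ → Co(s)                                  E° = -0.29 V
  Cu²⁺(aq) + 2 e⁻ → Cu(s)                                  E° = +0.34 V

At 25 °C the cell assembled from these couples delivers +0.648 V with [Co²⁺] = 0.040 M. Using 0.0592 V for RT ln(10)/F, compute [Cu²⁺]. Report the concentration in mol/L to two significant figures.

0.16 M

Cu²⁺/Cu is the cathode, Co²⁺/Co the anode: E°cell = +0.63 V, n = 2.
Overall reaction: Cu²⁺(aq) + Co(s) → Cu(s) + Co²⁺(aq); Q = [Co²⁺]^1/[Cu²⁺]^1.
From E = E° − (0.0592/n) log Q: log Q = (E° − E)·n/0.0592 = (+0.63 − (+0.648))·2/0.0592 = -0.6081.
So 1·log[Cu²⁺] = 1·log(0.04) − log Q = -1.3979 − (-0.6081) = -0.7898; [Cu²⁺] = 10^(-0.7898) ≈ 0.16 M.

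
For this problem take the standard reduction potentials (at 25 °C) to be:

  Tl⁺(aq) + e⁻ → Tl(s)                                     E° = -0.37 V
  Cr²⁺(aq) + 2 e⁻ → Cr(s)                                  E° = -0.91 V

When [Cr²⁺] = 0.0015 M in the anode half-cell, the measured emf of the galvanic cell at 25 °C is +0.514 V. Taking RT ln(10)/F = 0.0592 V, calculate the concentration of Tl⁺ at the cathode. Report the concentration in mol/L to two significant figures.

Tl⁺/Tl is the cathode, Cr²⁺/Cr the anode: E°cell = +0.54 V, n = 2.
Overall reaction: 2 Tl⁺(aq) + Cr(s) → 2 Tl(s) + Cr²⁺(aq); Q = [Cr²⁺]^1/[Tl⁺]^2.
From E = E° − (0.0592/n) log Q: log Q = (E° − E)·n/0.0592 = (+0.54 − (+0.514))·2/0.0592 = 0.8784.
So 2·log[Tl⁺] = 1·log(0.0015) − log Q = -2.8239 − (0.8784) = -3.7023; log[Tl⁺] = -3.7023 / 2 = -1.8512; [Tl⁺] = 10^(-1.8512) ≈ 0.014 M.

0.014 M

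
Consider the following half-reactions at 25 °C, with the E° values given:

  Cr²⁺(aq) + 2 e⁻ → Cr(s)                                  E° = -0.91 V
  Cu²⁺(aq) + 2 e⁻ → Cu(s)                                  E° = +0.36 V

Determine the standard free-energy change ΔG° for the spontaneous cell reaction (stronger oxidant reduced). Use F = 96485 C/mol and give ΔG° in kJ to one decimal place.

-245.1 kJ

Cu²⁺/Cu (E° = +0.36 V) is the cathode; Cr²⁺/Cr (E° = -0.91 V) is the anode, so E°cell = +1.27 V.
Balancing electrons gives n = 2 (lcm of 2 and 2).
ΔG° = −nFE° = −(2)(96485)(+1.27) = -245,072 J = -245.1 kJ.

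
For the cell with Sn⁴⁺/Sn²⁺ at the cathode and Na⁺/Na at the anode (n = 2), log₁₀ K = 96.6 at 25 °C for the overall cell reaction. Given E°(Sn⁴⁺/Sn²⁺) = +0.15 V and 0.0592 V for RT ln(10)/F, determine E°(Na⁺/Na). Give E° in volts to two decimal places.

-2.71 V

E°cell = (0.0592/n)·log K = (0.0592/2)(96.6) = +2.859 V.
Since Sn⁴⁺/Sn²⁺ is the cathode and Na⁺/Na the anode, E°cell = E°(Sn⁴⁺/Sn²⁺) − E°(Na⁺/Na).
So E°(Na⁺/Na) = E°(Sn⁴⁺/Sn²⁺) − E°cell = (+0.15) − (+2.859) = -2.71 V.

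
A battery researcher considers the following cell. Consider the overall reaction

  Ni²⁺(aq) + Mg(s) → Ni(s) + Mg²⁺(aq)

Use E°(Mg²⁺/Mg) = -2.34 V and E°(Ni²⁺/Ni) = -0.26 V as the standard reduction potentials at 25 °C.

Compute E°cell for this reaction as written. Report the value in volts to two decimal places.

+2.08 V

The Ni²⁺/Ni couple has the higher reduction potential, so it is the cathode; Mg²⁺/Mg is oxidised at the anode.
E°cell = E°(cathode) − E°(anode) = (-0.26) − (-2.34) = +2.08 V.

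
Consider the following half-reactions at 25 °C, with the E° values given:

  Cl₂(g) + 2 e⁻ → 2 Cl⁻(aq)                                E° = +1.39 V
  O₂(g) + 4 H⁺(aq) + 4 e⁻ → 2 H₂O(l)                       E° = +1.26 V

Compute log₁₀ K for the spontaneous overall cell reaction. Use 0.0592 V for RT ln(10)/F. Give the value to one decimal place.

Cathode: Cl₂/Cl⁻; anode: O₂/H₂O. E°cell = +0.13 V, n = 4.
log K = nE°cell / 0.0592 = (4)(+0.13) / 0.0592 = 8.8.

8.8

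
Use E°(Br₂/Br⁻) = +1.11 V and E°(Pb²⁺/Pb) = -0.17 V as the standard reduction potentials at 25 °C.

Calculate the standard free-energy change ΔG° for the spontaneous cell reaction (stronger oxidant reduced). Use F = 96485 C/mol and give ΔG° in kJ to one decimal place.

-247.0 kJ

Br₂/Br⁻ (E° = +1.11 V) is the cathode; Pb²⁺/Pb (E° = -0.17 V) is the anode, so E°cell = +1.28 V.
Balancing electrons gives n = 2 (lcm of 2 and 2).
ΔG° = −nFE° = −(2)(96485)(+1.28) = -247,002 J = -247.0 kJ.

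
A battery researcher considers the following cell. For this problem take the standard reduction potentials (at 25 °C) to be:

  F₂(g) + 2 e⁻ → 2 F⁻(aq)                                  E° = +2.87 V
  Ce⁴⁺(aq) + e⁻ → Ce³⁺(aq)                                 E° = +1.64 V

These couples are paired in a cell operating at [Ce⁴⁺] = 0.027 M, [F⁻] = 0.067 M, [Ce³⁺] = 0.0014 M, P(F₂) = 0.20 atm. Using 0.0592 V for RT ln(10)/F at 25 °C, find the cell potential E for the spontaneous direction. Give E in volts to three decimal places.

F₂/F⁻ is the cathode (higher E°), Ce⁴⁺/Ce³⁺ the anode: E°cell = +2.87 − (+1.64) = +1.23 V, n = 2.
Overall: F₂(g) + 2 Ce³⁺(aq) → 2 F⁻(aq) + 2 Ce⁴⁺(aq)
Q = [F⁻]^2·[Ce⁴⁺]^2 / (P(F₂)·[Ce³⁺]^2); log Q = 0.922.
E = E° − (0.0592/n) log Q = +1.23 − (0.0592/2)(0.922) = +1.203 V.

+1.203 V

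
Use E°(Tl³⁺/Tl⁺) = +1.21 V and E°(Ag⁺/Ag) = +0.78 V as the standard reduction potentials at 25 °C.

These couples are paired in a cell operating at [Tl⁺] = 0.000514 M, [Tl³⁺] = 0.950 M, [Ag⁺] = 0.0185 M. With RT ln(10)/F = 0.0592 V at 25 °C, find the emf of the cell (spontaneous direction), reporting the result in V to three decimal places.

Tl³⁺/Tl⁺ is the cathode (higher E°), Ag⁺/Ag the anode: E°cell = +1.21 − (+0.78) = +0.43 V, n = 2.
Overall: Tl³⁺(aq) + 2 Ag(s) → Tl⁺(aq) + 2 Ag⁺(aq)
Q = [Tl⁺]·[Ag⁺]^2 / ([Tl³⁺]); log Q = -6.732.
E = E° − (0.0592/n) log Q = +0.43 − (0.0592/2)(-6.732) = +0.629 V.

+0.629 V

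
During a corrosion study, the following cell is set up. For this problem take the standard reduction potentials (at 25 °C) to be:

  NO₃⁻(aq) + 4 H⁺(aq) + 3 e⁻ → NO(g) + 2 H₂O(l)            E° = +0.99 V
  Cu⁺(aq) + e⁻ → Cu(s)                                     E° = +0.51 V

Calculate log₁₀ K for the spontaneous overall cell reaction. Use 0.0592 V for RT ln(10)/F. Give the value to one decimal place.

Cathode: NO₃⁻/NO; anode: Cu⁺/Cu. E°cell = +0.48 V, n = 3.
log K = nE°cell / 0.0592 = (3)(+0.48) / 0.0592 = 24.3.

24.3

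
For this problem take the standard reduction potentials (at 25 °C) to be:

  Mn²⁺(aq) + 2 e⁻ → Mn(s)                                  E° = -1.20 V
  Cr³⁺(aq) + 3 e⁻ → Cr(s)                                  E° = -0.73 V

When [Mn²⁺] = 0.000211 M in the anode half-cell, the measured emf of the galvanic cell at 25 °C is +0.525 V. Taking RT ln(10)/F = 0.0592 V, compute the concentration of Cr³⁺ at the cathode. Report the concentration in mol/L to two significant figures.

0.0019 M

Cr³⁺/Cr is the cathode, Mn²⁺/Mn the anode: E°cell = +0.47 V, n = 6.
Overall reaction: 2 Cr³⁺(aq) + 3 Mn(s) → 2 Cr(s) + 3 Mn²⁺(aq); Q = [Mn²⁺]^3/[Cr³⁺]^2.
From E = E° − (0.0592/n) log Q: log Q = (E° − E)·n/0.0592 = (+0.47 − (+0.525))·6/0.0592 = -5.5743.
So 2·log[Cr³⁺] = 3·log(0.000211) − log Q = -11.0272 − (-5.5743) = -5.4529; log[Cr³⁺] = -5.4529 / 2 = -2.7264; [Cr³⁺] = 10^(-2.7264) ≈ 0.0019 M.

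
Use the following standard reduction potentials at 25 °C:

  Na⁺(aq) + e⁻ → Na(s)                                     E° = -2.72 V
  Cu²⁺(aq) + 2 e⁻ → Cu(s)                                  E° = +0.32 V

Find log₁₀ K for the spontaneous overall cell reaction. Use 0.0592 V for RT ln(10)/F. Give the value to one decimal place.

Cathode: Cu²⁺/Cu; anode: Na⁺/Na. E°cell = +3.04 V, n = 2.
log K = nE°cell / 0.0592 = (2)(+3.04) / 0.0592 = 102.7.

102.7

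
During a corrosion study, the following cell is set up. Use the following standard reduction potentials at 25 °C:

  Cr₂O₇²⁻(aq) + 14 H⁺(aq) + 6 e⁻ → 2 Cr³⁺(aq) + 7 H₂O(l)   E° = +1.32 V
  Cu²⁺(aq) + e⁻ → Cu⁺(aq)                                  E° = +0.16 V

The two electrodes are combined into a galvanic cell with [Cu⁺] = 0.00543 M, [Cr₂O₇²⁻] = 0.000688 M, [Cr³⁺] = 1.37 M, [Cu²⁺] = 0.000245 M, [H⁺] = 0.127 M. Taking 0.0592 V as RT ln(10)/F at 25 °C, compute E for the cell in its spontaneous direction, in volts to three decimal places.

+1.082 V

Cr₂O₇²⁻/Cr³⁺ is the cathode (higher E°), Cu²⁺/Cu⁺ the anode: E°cell = +1.32 − (+0.16) = +1.16 V, n = 6.
Overall: Cr₂O₇²⁻(aq) + 14 H⁺(aq) + 6 Cu⁺(aq) → 2 Cr³⁺(aq) + 7 H₂O(l) + 6 Cu²⁺(aq)
Q = [Cr³⁺]^2·[Cu²⁺]^6 / ([Cr₂O₇²⁻]·[H⁺]^14·[Cu⁺]^6); log Q = 7.909.
E = E° − (0.0592/n) log Q = +1.16 − (0.0592/6)(7.909) = +1.082 V.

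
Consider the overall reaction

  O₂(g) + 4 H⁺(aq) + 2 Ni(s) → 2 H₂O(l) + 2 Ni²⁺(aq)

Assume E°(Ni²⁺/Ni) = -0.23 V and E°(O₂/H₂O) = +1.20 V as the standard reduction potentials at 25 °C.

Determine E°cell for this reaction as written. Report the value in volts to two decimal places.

The O₂/H₂O couple has the higher reduction potential, so it is the cathode; Ni²⁺/Ni is oxidised at the anode.
E°cell = E°(cathode) − E°(anode) = (+1.20) − (-0.23) = +1.43 V.
Since E°cell > 0, the reaction is spontaneous under standard conditions.

+1.43 V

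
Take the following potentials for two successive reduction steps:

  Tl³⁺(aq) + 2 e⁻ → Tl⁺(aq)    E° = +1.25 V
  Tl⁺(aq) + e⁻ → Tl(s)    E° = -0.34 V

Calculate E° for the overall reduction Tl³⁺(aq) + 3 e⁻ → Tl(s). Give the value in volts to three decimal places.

+0.720 V

Standard free energies of sequential steps add: ΔG°₃ = ΔG°₁ + ΔG°₂, so n₃E°₃ = n₁E°₁ + n₂E°₂.
E°₃ = (2×+1.25 + 1×-0.34) / 3 = (+2.160) / 3 = +0.720 V.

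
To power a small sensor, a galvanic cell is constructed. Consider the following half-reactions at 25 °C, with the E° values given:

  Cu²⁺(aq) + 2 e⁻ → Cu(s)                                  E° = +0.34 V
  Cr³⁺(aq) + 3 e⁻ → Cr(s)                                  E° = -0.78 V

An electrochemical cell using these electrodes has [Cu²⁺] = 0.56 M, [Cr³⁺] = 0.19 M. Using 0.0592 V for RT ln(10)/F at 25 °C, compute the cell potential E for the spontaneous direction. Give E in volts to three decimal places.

Cu²⁺/Cu is the cathode (higher E°), Cr³⁺/Cr the anode: E°cell = +0.34 − (-0.78) = +1.12 V, n = 6.
Overall: 3 Cu²⁺(aq) + 2 Cr(s) → 3 Cu(s) + 2 Cr³⁺(aq)
Q = [Cr³⁺]^2 / ([Cu²⁺]^3); log Q = -0.687.
E = E° − (0.0592/n) log Q = +1.12 − (0.0592/6)(-0.687) = +1.127 V.

+1.127 V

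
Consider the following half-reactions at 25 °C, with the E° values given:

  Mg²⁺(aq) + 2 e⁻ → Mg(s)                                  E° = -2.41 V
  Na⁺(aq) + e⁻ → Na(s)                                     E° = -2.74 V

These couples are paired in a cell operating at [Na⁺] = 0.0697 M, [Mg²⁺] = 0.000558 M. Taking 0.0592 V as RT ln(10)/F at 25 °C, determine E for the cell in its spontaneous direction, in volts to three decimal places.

Mg²⁺/Mg is the cathode (higher E°), Na⁺/Na the anode: E°cell = -2.41 − (-2.74) = +0.33 V, n = 2.
Overall: Mg²⁺(aq) + 2 Na(s) → Mg(s) + 2 Na⁺(aq)
Q = [Na⁺]^2 / ([Mg²⁺]); log Q = 0.940.
E = E° − (0.0592/n) log Q = +0.33 − (0.0592/2)(0.940) = +0.302 V.

+0.302 V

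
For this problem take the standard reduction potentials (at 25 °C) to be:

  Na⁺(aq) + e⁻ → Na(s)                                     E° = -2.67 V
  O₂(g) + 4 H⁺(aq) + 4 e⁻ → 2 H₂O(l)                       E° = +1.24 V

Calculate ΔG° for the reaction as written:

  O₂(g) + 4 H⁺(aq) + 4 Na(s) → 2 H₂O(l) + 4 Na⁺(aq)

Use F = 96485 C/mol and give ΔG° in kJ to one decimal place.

-1509.0 kJ

As written, O₂/H₂O is reduced (cathode) and Na⁺/Na is oxidised (anode), so E°cell = (+1.24) − (-2.67) = +3.91 V.
Balancing electrons gives n = 4.
ΔG° = −nFE° = −(4)(96485)(+3.91) = -1,509,025 J = -1509.0 kJ.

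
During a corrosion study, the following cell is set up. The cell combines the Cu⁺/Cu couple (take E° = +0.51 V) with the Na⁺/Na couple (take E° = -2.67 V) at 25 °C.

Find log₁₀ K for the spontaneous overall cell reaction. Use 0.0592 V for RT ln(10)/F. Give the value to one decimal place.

53.7

Cathode: Cu⁺/Cu; anode: Na⁺/Na. E°cell = +3.18 V, n = 1.
log K = nE°cell / 0.0592 = (1)(+3.18) / 0.0592 = 53.7.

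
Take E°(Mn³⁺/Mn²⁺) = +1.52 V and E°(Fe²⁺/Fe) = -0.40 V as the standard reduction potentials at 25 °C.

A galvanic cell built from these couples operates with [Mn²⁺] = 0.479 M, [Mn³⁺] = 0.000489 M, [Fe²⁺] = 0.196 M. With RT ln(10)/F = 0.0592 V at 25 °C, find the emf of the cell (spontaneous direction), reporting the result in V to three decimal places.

Mn³⁺/Mn²⁺ is the cathode (higher E°), Fe²⁺/Fe the anode: E°cell = +1.52 − (-0.40) = +1.92 V, n = 2.
Overall: 2 Mn³⁺(aq) + Fe(s) → 2 Mn²⁺(aq) + Fe²⁺(aq)
Q = [Mn²⁺]^2·[Fe²⁺] / ([Mn³⁺]^2); log Q = 5.274.
E = E° − (0.0592/n) log Q = +1.92 − (0.0592/2)(5.274) = +1.764 V.

+1.764 V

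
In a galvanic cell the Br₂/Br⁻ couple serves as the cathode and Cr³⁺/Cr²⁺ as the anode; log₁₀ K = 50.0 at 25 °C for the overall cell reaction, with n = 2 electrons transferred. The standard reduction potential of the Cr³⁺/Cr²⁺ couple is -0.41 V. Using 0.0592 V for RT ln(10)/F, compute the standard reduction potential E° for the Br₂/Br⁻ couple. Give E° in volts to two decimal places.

+1.07 V

E°cell = (0.0592/n)·log K = (0.0592/2)(50.0) = +1.480 V.
Since Br₂/Br⁻ is the cathode and Cr³⁺/Cr²⁺ the anode, E°cell = E°(Br₂/Br⁻) − E°(Cr³⁺/Cr²⁺).
So E°(Br₂/Br⁻) = E°cell + E°(Cr³⁺/Cr²⁺) = +1.480 + (-0.41) = +1.07 V.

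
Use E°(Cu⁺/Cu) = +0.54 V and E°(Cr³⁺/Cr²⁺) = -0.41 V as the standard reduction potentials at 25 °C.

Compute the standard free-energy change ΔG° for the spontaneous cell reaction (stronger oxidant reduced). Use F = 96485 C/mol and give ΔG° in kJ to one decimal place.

-91.7 kJ

Cu⁺/Cu (E° = +0.54 V) is the cathode; Cr³⁺/Cr²⁺ (E° = -0.41 V) is the anode, so E°cell = +0.95 V.
Balancing electrons gives n = 1 (lcm of 1 and 1).
ΔG° = −nFE° = −(1)(96485)(+0.95) = -91,661 J = -91.7 kJ.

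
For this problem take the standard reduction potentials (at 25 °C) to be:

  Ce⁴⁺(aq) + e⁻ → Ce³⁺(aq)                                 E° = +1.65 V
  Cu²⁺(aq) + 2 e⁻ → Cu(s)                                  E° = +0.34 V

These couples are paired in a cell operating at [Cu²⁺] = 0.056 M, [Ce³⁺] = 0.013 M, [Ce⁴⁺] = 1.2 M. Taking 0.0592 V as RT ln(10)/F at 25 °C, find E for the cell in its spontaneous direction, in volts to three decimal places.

Ce⁴⁺/Ce³⁺ is the cathode (higher E°), Cu²⁺/Cu the anode: E°cell = +1.65 − (+0.34) = +1.31 V, n = 2.
Overall: 2 Ce⁴⁺(aq) + Cu(s) → 2 Ce³⁺(aq) + Cu²⁺(aq)
Q = [Ce³⁺]^2·[Cu²⁺] / ([Ce⁴⁺]^2); log Q = -5.182.
E = E° − (0.0592/n) log Q = +1.31 − (0.0592/2)(-5.182) = +1.463 V.

+1.463 V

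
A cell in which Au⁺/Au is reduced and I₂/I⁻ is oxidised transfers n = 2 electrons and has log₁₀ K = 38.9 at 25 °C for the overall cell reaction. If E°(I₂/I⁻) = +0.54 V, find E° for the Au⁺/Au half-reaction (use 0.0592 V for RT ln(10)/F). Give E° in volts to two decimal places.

E°cell = (0.0592/n)·log K = (0.0592/2)(38.9) = +1.151 V.
Since Au⁺/Au is the cathode and I₂/I⁻ the anode, E°cell = E°(Au⁺/Au) − E°(I₂/I⁻).
So E°(Au⁺/Au) = E°cell + E°(I₂/I⁻) = +1.151 + (+0.54) = +1.69 V.

+1.69 V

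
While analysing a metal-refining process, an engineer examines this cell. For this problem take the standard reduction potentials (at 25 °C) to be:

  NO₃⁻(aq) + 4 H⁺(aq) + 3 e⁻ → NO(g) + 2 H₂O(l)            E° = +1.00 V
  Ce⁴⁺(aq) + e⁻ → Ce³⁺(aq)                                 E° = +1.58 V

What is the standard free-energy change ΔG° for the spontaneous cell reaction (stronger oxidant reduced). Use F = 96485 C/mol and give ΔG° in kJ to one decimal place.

-167.9 kJ

Ce⁴⁺/Ce³⁺ (E° = +1.58 V) is the cathode; NO₃⁻/NO (E° = +1.00 V) is the anode, so E°cell = +0.58 V.
Balancing electrons gives n = 3 (lcm of 1 and 3).
ΔG° = −nFE° = −(3)(96485)(+0.58) = -167,884 J = -167.9 kJ.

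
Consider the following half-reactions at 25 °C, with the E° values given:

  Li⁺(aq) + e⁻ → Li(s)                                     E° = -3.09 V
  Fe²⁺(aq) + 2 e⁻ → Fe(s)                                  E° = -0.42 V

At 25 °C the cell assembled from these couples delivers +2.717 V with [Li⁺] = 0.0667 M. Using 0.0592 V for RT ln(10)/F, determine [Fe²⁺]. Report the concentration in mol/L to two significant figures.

0.17 M

Fe²⁺/Fe is the cathode, Li⁺/Li the anode: E°cell = +2.67 V, n = 2.
Overall reaction: Fe²⁺(aq) + 2 Li(s) → Fe(s) + 2 Li⁺(aq); Q = [Li⁺]^2/[Fe²⁺]^1.
From E = E° − (0.0592/n) log Q: log Q = (E° − E)·n/0.0592 = (+2.67 − (+2.717))·2/0.0592 = -1.5878.
So 1·log[Fe²⁺] = 2·log(0.0667) − log Q = -2.3517 − (-1.5878) = -0.7639; [Fe²⁺] = 10^(-0.7639) ≈ 0.17 M.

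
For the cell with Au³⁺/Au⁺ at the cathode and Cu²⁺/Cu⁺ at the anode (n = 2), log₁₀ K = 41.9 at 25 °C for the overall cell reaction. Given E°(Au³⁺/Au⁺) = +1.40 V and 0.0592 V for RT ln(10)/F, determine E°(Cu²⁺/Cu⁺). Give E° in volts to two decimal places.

E°cell = (0.0592/n)·log K = (0.0592/2)(41.9) = +1.240 V.
Since Au³⁺/Au⁺ is the cathode and Cu²⁺/Cu⁺ the anode, E°cell = E°(Au³⁺/Au⁺) − E°(Cu²⁺/Cu⁺).
So E°(Cu²⁺/Cu⁺) = E°(Au³⁺/Au⁺) − E°cell = (+1.40) − (+1.240) = +0.16 V.

+0.16 V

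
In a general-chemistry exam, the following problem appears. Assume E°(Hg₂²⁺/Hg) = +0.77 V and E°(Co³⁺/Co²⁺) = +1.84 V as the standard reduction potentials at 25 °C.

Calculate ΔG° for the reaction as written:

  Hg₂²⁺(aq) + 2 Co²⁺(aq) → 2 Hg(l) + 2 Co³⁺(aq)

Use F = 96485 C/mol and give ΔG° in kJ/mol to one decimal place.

+206.5 kJ/mol

As written, Hg₂²⁺/Hg is reduced (cathode) and Co³⁺/Co²⁺ is oxidised (anode), so E°cell = (+0.77) − (+1.84) = -1.07 V.
Balancing electrons gives n = 2.
ΔG° = −nFE° = −(2)(96485)(-1.07) = 206,478 J = +206.5 kJ/mol.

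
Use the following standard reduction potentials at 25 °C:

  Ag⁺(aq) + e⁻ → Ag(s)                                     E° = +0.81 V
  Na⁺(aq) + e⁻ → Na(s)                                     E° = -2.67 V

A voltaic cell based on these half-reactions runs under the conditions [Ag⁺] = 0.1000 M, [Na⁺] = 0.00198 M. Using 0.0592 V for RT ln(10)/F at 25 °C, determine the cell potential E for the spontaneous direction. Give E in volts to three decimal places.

Ag⁺/Ag is the cathode (higher E°), Na⁺/Na the anode: E°cell = +0.81 − (-2.67) = +3.48 V, n = 1.
Overall: Ag⁺(aq) + Na(s) → Ag(s) + Na⁺(aq)
Q = [Na⁺] / ([Ag⁺]); log Q = -1.703.
E = E° − (0.0592/n) log Q = +3.48 − (0.0592/1)(-1.703) = +3.581 V.

+3.581 V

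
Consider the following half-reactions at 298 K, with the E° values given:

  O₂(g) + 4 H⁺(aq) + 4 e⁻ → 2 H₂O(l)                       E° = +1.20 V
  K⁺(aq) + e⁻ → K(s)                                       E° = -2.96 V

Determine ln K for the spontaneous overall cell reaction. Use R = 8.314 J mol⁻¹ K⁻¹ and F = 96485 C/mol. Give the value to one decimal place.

Cathode: O₂/H₂O; anode: K⁺/K. E°cell = (+1.20) − (-2.96) = +4.16 V, with n = 4.
ΔG° = −nFE° = −RT ln K, so ln K = nFE°/(RT) = (4)(96485)(+4.16) / ((8.314)(298)) = 648.018.

648.0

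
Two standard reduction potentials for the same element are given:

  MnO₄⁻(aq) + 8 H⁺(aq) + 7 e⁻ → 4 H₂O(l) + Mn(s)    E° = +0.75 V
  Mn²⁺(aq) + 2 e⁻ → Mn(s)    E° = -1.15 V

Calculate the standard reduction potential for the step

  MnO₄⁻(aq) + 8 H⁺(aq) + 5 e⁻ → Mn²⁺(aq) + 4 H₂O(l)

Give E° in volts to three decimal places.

Sequential free energies add, so n₃E°₃ = n₁E°₁ + n₂E°₂.
With n₃ = 7, and the known step contributing 2×(-1.15) V, the unknown satisfies 5·E° = 7×(+0.75) − 2×(-1.15) = +7.550.
E° = +7.550 / 5 = +1.510 V.

+1.510 V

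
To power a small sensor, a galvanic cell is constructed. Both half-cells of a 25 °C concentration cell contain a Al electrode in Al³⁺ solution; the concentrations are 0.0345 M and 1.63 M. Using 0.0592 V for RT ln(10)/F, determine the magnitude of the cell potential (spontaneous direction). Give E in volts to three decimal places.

For a concentration cell E°cell = 0. The 1.63 M side is the cathode (reduction is favoured where [Al³⁺] is higher).
With n = 3, E = −(0.0592/3) log([Al³⁺]ₐₙ/[Al³⁺]꜀ₐₜ) = −(0.0592/3) log(0.0345/1.63) = −(0.0592/3)(-1.674) = +0.033 V.

+0.033 V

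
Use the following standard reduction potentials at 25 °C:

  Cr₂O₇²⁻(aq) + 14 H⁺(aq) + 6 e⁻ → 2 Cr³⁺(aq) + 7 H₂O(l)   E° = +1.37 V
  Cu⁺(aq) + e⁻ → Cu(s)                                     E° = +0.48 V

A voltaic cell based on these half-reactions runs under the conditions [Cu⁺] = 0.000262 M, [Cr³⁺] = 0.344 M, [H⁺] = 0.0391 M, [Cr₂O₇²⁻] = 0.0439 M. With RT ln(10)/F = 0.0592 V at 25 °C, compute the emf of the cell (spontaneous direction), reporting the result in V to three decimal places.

Cr₂O₇²⁻/Cr³⁺ is the cathode (higher E°), Cu⁺/Cu the anode: E°cell = +1.37 − (+0.48) = +0.89 V, n = 6.
Overall: Cr₂O₇²⁻(aq) + 14 H⁺(aq) + 6 Cu(s) → 2 Cr³⁺(aq) + 7 H₂O(l) + 6 Cu⁺(aq)
Q = [Cr³⁺]^2·[Cu⁺]^6 / ([Cr₂O₇²⁻]·[H⁺]^14); log Q = -1.350.
E = E° − (0.0592/n) log Q = +0.89 − (0.0592/6)(-1.350) = +0.903 V.

+0.903 V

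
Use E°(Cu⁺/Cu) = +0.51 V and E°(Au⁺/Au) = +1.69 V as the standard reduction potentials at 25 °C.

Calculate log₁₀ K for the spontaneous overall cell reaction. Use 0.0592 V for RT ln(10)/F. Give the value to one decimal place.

Cathode: Au⁺/Au; anode: Cu⁺/Cu. E°cell = +1.18 V, n = 1.
log K = nE°cell / 0.0592 = (1)(+1.18) / 0.0592 = 19.9.

19.9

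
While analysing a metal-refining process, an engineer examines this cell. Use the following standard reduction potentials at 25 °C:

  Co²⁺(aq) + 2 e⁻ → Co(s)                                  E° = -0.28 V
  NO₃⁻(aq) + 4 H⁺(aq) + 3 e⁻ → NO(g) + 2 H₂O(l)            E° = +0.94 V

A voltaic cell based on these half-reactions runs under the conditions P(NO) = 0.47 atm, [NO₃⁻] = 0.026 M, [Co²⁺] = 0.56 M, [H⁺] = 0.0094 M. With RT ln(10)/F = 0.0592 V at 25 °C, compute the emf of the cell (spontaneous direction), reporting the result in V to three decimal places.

NO₃⁻/NO is the cathode (higher E°), Co²⁺/Co the anode: E°cell = +0.94 − (-0.28) = +1.22 V, n = 6.
Overall: 2 NO₃⁻(aq) + 8 H⁺(aq) + 3 Co(s) → 2 NO(g) + 4 H₂O(l) + 3 Co²⁺(aq)
Q = P(NO)^2·[Co²⁺]^3 / ([NO₃⁻]^2·[H⁺]^8); log Q = 17.974.
E = E° − (0.0592/n) log Q = +1.22 − (0.0592/6)(17.974) = +1.043 V.

+1.043 V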